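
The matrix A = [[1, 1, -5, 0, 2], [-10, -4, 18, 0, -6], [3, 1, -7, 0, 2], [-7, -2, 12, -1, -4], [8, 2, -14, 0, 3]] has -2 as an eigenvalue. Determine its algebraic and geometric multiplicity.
algebraic multiplicity 3, geometric multiplicity 2

The characteristic polynomial is (x + 1)^2(x + 2)^3, so the factor x + 2 appears with exponent 3: the algebraic multiplicity is 3.

rank(A + 2I) = 3, so the eigenspace has dimension 5 - 3 = 2: the geometric multiplicity is 2.

Since 2 < 3, A is not diagonalizable.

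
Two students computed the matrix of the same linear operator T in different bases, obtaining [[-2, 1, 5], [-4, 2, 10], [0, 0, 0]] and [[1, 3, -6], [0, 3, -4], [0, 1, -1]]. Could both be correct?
No.

trace(A) = 0 but trace(B) = 3. The trace is a similarity invariant, so A and B are not similar.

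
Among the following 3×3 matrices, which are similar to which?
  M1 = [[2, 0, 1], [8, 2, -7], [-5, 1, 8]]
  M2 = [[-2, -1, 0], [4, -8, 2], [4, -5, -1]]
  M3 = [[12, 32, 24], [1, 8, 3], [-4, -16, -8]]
Characteristic polynomials: χ_{M1} = (x - 4)^3, χ_{M2} = (x + 3)(x + 4)^2, χ_{M3} = (x - 4)^3.

{M1}: invariant factors (x - 4)^3.

{M2}: invariant factors (x + 3)(x + 4)^2.

{M3}: invariant factors x - 4, (x - 4)^2.

Matrices are similar if and only if their invariant-factor lists agree; the partition into similarity classes is {M1}, {M2}, {M3}.

3 classes: {M1}, {M2}, {M3}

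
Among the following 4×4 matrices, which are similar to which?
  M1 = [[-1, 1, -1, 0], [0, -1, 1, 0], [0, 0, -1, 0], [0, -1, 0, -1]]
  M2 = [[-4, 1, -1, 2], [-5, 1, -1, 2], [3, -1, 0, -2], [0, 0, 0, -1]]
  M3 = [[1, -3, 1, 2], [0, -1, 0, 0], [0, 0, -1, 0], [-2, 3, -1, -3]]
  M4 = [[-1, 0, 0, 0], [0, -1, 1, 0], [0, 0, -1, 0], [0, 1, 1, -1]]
Characteristic polynomials: χ_{M1} = (x + 1)^4, χ_{M2} = (x + 1)^4, χ_{M3} = (x + 1)^4, χ_{M4} = (x + 1)^4.

{M1, M2, M4}: invariant factors x + 1, (x + 1)^3.

{M3}: invariant factors x + 1, x + 1, (x + 1)^2.

Matrices are similar if and only if their invariant-factor lists agree; the partition into similarity classes is {M1, M2, M4}, {M3}.

2 classes: {M1, M2, M4}, {M3}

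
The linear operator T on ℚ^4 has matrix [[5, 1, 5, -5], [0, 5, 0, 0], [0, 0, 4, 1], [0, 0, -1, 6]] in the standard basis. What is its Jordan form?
The characteristic polynomial is det(xI - A) = (x - 5)^4, so the eigenvalues are 5 (algebraic multiplicity 4).

For λ = 5: rank(A - 5I) = 2, rank((A - 5I)^2) = 0. The eigenspace has dimension 4 - 2 = 2, so there are 2 Jordan blocks; the rank sequence gives block sizes [2, 2].

Assembling the blocks gives the Jordan form J above.

J = [[5, 1, 0, 0], [0, 5, 0, 0], [0, 0, 5, 1], [0, 0, 0, 5]]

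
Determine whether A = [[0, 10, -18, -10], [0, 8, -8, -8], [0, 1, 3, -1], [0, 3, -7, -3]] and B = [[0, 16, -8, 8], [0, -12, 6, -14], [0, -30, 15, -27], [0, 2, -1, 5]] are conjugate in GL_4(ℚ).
Two matrices over a field are similar if and only if they have the same invariant factors.

Both A and B have characteristic polynomial x^2(x - 4)^2 and minimal polynomial x(x - 4)^2. Computing further, both have invariant factors x, x(x - 4)^2. Hence A and B are similar.

Yes.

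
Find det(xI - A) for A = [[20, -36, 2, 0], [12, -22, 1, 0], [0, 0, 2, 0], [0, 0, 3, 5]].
χ_A(x) = (x - 5)(x - 2)^2(x + 4)

xI - A = [[x - 20, 36, -2, 0], [-12, x + 22, -1, 0], [0, 0, x - 2, 0], [0, 0, -3, x - 5]].

Expanding det(xI - A) along the first row:
det(xI - A) = + (x - 20)·det([[x + 22, -1, 0], [0, x - 2, 0], [0, -3, x - 5]]) - (36)·det([[-12, -1, 0], [0, x - 2, 0], [0, -3, x - 5]]) + (-2)·det([[-12, x + 22, 0], [0, 0, 0], [0, 0, x - 5]]) - (0)·det([[-12, x + 22, -1], [0, 0, x - 2], [0, 0, -3]]).

Evaluating gives χ_A(x) = x^4 - 5x^3 - 12x^2 + 76x - 80 = (x - 5)(x - 2)^2(x + 4).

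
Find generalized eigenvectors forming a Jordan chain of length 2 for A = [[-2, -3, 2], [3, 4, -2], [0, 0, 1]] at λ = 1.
v_1 = [[0, 1, 2]]^T, v_2 = [[1, -1, 0]]^T

We seek v_1 ∈ ker((A - I)^2) \ ker(A - I), then set v_{i+1} = (A - I) v_i.

One such chain is v_1 = [[0, 1, 2]]^T, v_2 = [[1, -1, 0]]^T. Check: (A - I) v_2 = [[0, 0, 0]]^T = 0.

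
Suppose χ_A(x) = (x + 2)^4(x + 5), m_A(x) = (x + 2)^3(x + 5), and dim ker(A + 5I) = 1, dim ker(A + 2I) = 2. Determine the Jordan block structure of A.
λ = -5: algebraic multiplicity 1 (exponent in χ_A), largest block size 1 (exponent in m_A), 1 block (geometric multiplicity). This forces block sizes [1].
λ = -2: algebraic multiplicity 4 (exponent in χ_A), largest block size 3 (exponent in m_A), 2 blocks (geometric multiplicity). These force block sizes [3, 1].

Jordan blocks: (-5, 1), (-2, 3), (-2, 1)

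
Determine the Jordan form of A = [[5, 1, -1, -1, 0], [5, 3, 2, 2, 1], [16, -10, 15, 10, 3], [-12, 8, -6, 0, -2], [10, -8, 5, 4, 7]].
J = [[6, 1, 0, 0, 0], [0, 6, 1, 0, 0], [0, 0, 6, 0, 0], [0, 0, 0, 6, 1], [0, 0, 0, 0, 6]]

The characteristic polynomial is det(xI - A) = (x - 6)^5, so the eigenvalues are 6 (algebraic multiplicity 5).

For λ = 6: rank(A - 6I) = 3, rank((A - 6I)^2) = 1, rank((A - 6I)^3) = 0. The eigenspace has dimension 5 - 3 = 2, so there are 2 Jordan blocks; the rank sequence gives block sizes [3, 2].

Assembling the blocks gives the Jordan form J above.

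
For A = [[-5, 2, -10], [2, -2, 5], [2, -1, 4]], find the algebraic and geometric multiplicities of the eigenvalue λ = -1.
The characteristic polynomial is (x + 1)^3, so the factor x + 1 appears with exponent 3: the algebraic multiplicity is 3.

rank(A + I) = 1, so the eigenspace has dimension 3 - 1 = 2: the geometric multiplicity is 2.

Since 2 < 3, A is not diagonalizable.

algebraic multiplicity 3, geometric multiplicity 2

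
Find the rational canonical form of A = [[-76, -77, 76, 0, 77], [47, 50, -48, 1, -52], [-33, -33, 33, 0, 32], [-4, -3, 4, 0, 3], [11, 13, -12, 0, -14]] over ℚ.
The invariant factors of A (the non-unit diagonal entries of the Smith normal form of xI - A over ℚ[x]) are (x + 5)(x^2 + x - 4)^2, each dividing the next. The characteristic polynomial is their product, (x + 5)(x^2 + x - 4)^2.

The rational canonical form is the block-diagonal matrix of companion matrices C(f_i):
R = [[0, 0, 0, 0, -80], [1, 0, 0, 0, 24], [0, 1, 0, 0, 43], [0, 0, 1, 0, -3], [0, 0, 0, 1, -7]].

Note the characteristic polynomial does not split into linear factors over ℚ, so A has no Jordan form over ℚ; the rational canonical form exists over any field.

R = [[0, 0, 0, 0, -80], [1, 0, 0, 0, 24], [0, 1, 0, 0, 43], [0, 0, 1, 0, -3], [0, 0, 0, 1, -7]]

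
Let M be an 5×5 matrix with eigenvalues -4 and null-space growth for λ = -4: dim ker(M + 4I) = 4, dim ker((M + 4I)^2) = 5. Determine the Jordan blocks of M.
Jordan blocks: (-4, 2), (-4, 1), (-4, 1), (-4, 1)

λ = -4: successive nullity increments [4, 1] count blocks of size ≥ k; block sizes are [2, 1, 1, 1].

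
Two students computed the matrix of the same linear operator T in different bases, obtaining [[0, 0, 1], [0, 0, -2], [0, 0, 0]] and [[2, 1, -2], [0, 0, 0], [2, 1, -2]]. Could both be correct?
Yes.

Two matrices over a field are similar if and only if they have the same invariant factors.

Both A and B have characteristic polynomial x^3 and minimal polynomial x^2. Computing further, both have invariant factors x, x^2. Hence A and B are similar.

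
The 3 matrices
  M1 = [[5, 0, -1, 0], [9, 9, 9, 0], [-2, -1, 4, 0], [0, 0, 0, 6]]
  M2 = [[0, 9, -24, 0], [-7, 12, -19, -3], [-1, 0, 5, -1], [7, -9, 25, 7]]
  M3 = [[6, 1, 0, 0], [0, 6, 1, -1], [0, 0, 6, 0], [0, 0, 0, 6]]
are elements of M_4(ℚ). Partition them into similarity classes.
1 class: {M1, M2, M3}

Characteristic polynomials: χ_{M1} = (x - 6)^4, χ_{M2} = (x - 6)^4, χ_{M3} = (x - 6)^4.

{M1, M2, M3}: invariant factors x - 6, (x - 6)^3.

Matrices are similar if and only if their invariant-factor lists agree; the partition into similarity classes is {M1, M2, M3}.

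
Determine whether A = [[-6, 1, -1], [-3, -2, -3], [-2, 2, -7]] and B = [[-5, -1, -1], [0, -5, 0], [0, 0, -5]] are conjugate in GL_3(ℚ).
Yes.

Two matrices over a field are similar if and only if they have the same invariant factors.

Both A and B have characteristic polynomial (x + 5)^3 and minimal polynomial (x + 5)^2. Computing further, both have invariant factors x + 5, (x + 5)^2. Hence A and B are similar.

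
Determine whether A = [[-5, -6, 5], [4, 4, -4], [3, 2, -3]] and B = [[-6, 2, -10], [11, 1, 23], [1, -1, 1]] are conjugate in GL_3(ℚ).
Yes.

Two matrices over a field are similar if and only if they have the same invariant factors.

Both A and B have characteristic polynomial x^2(x + 4) and minimal polynomial x^2(x + 4). Computing further, both have invariant factors x^2(x + 4). Hence A and B are similar.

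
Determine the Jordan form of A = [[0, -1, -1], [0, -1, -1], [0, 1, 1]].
The characteristic polynomial is det(xI - A) = x^3, so the eigenvalues are 0 (algebraic multiplicity 3).

For λ = 0: rank(A) = 1, rank(A^2) = 0. The eigenspace has dimension 3 - 1 = 2, so there are 2 Jordan blocks; the rank sequence gives block sizes [2, 1].

Assembling the blocks gives the Jordan form J above.

J = [[0, 1, 0], [0, 0, 0], [0, 0, 0]]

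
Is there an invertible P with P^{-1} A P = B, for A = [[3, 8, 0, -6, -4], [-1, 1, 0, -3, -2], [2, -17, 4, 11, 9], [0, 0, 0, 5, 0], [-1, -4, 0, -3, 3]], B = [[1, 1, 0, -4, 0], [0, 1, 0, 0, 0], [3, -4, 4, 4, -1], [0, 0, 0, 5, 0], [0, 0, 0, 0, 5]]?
Two matrices over a field are similar if and only if they have the same invariant factors.

Both A and B have characteristic polynomial (x - 5)^2(x - 4)(x - 1)^2 and minimal polynomial (x - 5)(x - 4)(x - 1)^2. Computing further, both have invariant factors x - 5, (x - 5)(x - 4)(x - 1)^2. Hence A and B are similar.

Yes.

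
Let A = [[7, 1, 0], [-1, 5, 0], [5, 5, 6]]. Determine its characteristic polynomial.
χ_A(x) = (x - 6)^3

xI - A = [[x - 7, -1, 0], [1, x - 5, 0], [-5, -5, x - 6]].

Expanding det(xI - A) along the first row:
det(xI - A) = + (x - 7)·det([[x - 5, 0], [-5, x - 6]]) - (-1)·det([[1, 0], [-5, x - 6]]) + (0)·det([[1, x - 5], [-5, -5]]).

Evaluating gives χ_A(x) = x^3 - 18x^2 + 108x - 216 = (x - 6)^3.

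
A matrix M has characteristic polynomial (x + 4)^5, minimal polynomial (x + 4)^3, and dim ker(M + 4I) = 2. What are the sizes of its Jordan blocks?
Jordan blocks: (-4, 3), (-4, 2)

λ = -4: algebraic multiplicity 5 (exponent in χ_M), largest block size 3 (exponent in m_M), 2 blocks (geometric multiplicity). These force block sizes [3, 2].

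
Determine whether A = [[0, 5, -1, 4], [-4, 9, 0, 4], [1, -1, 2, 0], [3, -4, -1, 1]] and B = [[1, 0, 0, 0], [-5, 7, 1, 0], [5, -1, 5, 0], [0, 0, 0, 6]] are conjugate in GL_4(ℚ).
trace(A) = 12 but trace(B) = 19. The trace is a similarity invariant, so A and B are not similar.

No.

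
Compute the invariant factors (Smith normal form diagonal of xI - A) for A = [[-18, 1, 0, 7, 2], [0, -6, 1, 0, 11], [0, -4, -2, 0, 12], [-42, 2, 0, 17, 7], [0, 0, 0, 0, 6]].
The Jordan structure of A has elementary divisors (x + 4)^3, (x - 3), (x - 6). Arranging the block sizes at each eigenvalue in decreasing order and taking row products gives the invariant factors.

Invariant factors (smallest first, each dividing the next): (x - 6)(x - 3)(x + 4)^3.

Check: the last factor (x - 6)(x - 3)(x + 4)^3 is the minimal polynomial, and the product (x - 6)(x - 3)(x + 4)^3 is the characteristic polynomial.

(x - 6)(x - 3)(x + 4)^3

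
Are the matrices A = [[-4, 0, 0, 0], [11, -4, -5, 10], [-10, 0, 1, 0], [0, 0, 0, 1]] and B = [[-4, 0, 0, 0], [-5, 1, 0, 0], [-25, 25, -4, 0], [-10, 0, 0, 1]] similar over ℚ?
Both have characteristic polynomial (x - 1)^2(x + 4)^2, but the minimal polynomial of A is (x - 1)(x + 4)^2 while the minimal polynomial of B is (x - 1)(x + 4). The minimal polynomial is a similarity invariant, so A and B are not similar.

No.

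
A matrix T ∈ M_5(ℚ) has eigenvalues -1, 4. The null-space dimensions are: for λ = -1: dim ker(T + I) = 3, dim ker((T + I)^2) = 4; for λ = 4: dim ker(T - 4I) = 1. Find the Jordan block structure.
λ = -1: successive nullity increments [3, 1] count blocks of size ≥ k; block sizes are [2, 1, 1].
λ = 4: successive nullity increments [1] count blocks of size ≥ k; block sizes are [1].

Jordan blocks: (-1, 2), (-1, 1), (-1, 1), (4, 1)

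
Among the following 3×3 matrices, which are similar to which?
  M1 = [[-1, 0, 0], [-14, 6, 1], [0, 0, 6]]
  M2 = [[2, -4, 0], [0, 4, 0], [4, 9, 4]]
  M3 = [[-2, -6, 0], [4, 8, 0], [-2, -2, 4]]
3 classes: {M1}, {M2}, {M3}

Characteristic polynomials: χ_{M1} = (x - 6)^2(x + 1), χ_{M2} = (x - 4)^2(x - 2), χ_{M3} = (x - 4)^2(x - 2).

{M1}: invariant factors (x - 6)^2(x + 1).

{M2}: invariant factors (x - 4)^2(x - 2).

{M3}: invariant factors x - 4, (x - 4)(x - 2).

Matrices are similar if and only if their invariant-factor lists agree; the partition into similarity classes is {M1}, {M2}, {M3}.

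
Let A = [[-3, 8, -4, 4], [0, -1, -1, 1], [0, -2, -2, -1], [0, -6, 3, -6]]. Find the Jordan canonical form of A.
The characteristic polynomial is det(xI - A) = (x + 3)^4, so the eigenvalues are -3 (algebraic multiplicity 4).

For λ = -3: rank(A + 3I) = 1, rank((A + 3I)^2) = 0. The eigenspace has dimension 4 - 1 = 3, so there are 3 Jordan blocks; the rank sequence gives block sizes [2, 1, 1].

Assembling the blocks gives the Jordan form J above.

J = [[-3, 1, 0, 0], [0, -3, 0, 0], [0, 0, -3, 0], [0, 0, 0, -3]]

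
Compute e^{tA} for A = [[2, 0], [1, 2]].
A has Jordan form J = [[2, 1], [0, 2]] with A = PJP^{-1}, so e^{tA} = P e^{tJ} P^{-1}.

For a Jordan block J_k(λ), e^{tJ_k(λ)} = e^{λt} · (I + tN + t^2 N^2/2! + ... + t^{k-1} N^{k-1}/(k-1)!) where N is the nilpotent superdiagonal part.

Assembling the blocks and conjugating back gives the entries of e^{tA} as shown above.

e^{tA} = [[e^{2*t}, 0], [t*e^{2*t}, e^{2*t}]]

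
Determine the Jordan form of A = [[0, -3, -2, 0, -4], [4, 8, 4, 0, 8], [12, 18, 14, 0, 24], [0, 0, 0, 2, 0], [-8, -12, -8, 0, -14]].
The characteristic polynomial is det(xI - A) = (x - 2)^5, so the eigenvalues are 2 (algebraic multiplicity 5).

For λ = 2: rank(A - 2I) = 1, rank((A - 2I)^2) = 0. The eigenspace has dimension 5 - 1 = 4, so there are 4 Jordan blocks; the rank sequence gives block sizes [2, 1, 1, 1].

Assembling the blocks gives the Jordan form J above.

J = [[2, 1, 0, 0, 0], [0, 2, 0, 0, 0], [0, 0, 2, 0, 0], [0, 0, 0, 2, 0], [0, 0, 0, 0, 2]]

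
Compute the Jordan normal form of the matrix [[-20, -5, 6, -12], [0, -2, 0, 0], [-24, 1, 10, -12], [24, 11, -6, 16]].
The characteristic polynomial is det(xI - A) = (x - 4)^2(x + 2)^2, so the eigenvalues are -2 (algebraic multiplicity 2), 4 (algebraic multiplicity 2).

For λ = -2: rank(A + 2I) = 3, rank((A + 2I)^2) = 2. The eigenspace has dimension 4 - 3 = 1, so there is 1 Jordan block; the rank sequence gives block sizes [2].

For λ = 4: rank(A - 4I) = 2. The eigenspace has dimension 4 - 2 = 2, so there are 2 Jordan blocks; the rank sequence gives block sizes [1, 1].

Assembling the blocks gives the Jordan form J above.

J = [[-2, 1, 0, 0], [0, -2, 0, 0], [0, 0, 4, 0], [0, 0, 0, 4]]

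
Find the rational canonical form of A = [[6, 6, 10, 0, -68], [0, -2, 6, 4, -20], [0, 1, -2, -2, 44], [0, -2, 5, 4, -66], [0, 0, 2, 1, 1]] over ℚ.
R = [[6, 0, 0, 0, 0], [0, 0, 0, 0, 24], [0, 1, 0, 0, 44], [0, 0, 1, 0, 22], [0, 0, 0, 1, 1]]

The invariant factors of A (the non-unit diagonal entries of the Smith normal form of xI - A over ℚ[x]) are x - 6, (x - 6)(x + 1)(x + 2)^2, each dividing the next. The characteristic polynomial is their product, (x - 6)^2(x + 1)(x + 2)^2.

The rational canonical form is the block-diagonal matrix of companion matrices C(f_i):
R = [[6, 0, 0, 0, 0], [0, 0, 0, 0, 24], [0, 1, 0, 0, 44], [0, 0, 1, 0, 22], [0, 0, 0, 1, 1]].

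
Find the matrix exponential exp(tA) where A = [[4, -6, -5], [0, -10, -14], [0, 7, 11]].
A has Jordan form J = [[-3, 0, 0], [0, 4, 1], [0, 0, 4]] with A = PJP^{-1}, so e^{tA} = P e^{tJ} P^{-1}.

For a Jordan block J_k(λ), e^{tJ_k(λ)} = e^{λt} · (I + tN + t^2 N^2/2! + ... + t^{k-1} N^{k-1}/(k-1)!) where N is the nilpotent superdiagonal part.

Assembling the blocks and conjugating back gives the entries of e^{tA} as shown above.

e^{tA} = [[e^{4*t}, ((t - 1)*e^{7*t} + 1)*e^{-3*t}, ((2*t - 1)*e^{7*t} + 1)*e^{-3*t}], [0, (2 - e^{7*t})*e^{-3*t}, 2*(1 - e^{7*t})*e^{-3*t}], [0, (e^{7*t} - 1)*e^{-3*t}, (2*e^{7*t} - 1)*e^{-3*t}]]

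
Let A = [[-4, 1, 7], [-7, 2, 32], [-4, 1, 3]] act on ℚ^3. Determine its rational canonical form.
R = [[0, 0, 4], [1, 0, 11], [0, 1, 1]]

The invariant factors of A (the non-unit diagonal entries of the Smith normal form of xI - A over ℚ[x]) are (x - 4)(x^2 + 3x + 1), each dividing the next. The characteristic polynomial is their product, (x - 4)(x^2 + 3x + 1).

The rational canonical form is the block-diagonal matrix of companion matrices C(f_i):
R = [[0, 0, 4], [1, 0, 11], [0, 1, 1]].

Note the characteristic polynomial does not split into linear factors over ℚ, so A has no Jordan form over ℚ; the rational canonical form exists over any field.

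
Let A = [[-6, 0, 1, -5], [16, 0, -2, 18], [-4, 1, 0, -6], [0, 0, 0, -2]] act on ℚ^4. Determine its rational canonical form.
R = [[-2, 0, 0, 0], [0, 0, 0, 4], [0, 1, 0, -6], [0, 0, 1, -6]]

The invariant factors of A (the non-unit diagonal entries of the Smith normal form of xI - A over ℚ[x]) are x + 2, (x + 2)(x^2 + 4x - 2), each dividing the next. The characteristic polynomial is their product, (x + 2)^2(x^2 + 4x - 2).

The rational canonical form is the block-diagonal matrix of companion matrices C(f_i):
R = [[-2, 0, 0, 0], [0, 0, 0, 4], [0, 1, 0, -6], [0, 0, 1, -6]].

Note the characteristic polynomial does not split into linear factors over ℚ, so A has no Jordan form over ℚ; the rational canonical form exists over any field.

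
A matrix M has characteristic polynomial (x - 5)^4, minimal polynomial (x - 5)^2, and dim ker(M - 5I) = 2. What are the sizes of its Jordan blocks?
λ = 5: algebraic multiplicity 4 (exponent in χ_M), largest block size 2 (exponent in m_M), 2 blocks (geometric multiplicity). These force block sizes [2, 2].

Jordan blocks: (5, 2), (5, 2)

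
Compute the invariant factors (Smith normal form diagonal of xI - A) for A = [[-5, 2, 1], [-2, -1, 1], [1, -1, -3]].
The Jordan structure of A has elementary divisors (x + 3)^3. Arranging the block sizes at each eigenvalue in decreasing order and taking row products gives the invariant factors.

Invariant factors (smallest first, each dividing the next): (x + 3)^3.

Check: the last factor (x + 3)^3 is the minimal polynomial, and the product (x + 3)^3 is the characteristic polynomial.

(x + 3)^3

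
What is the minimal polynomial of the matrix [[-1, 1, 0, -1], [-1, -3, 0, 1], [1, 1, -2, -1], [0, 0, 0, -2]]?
The characteristic polynomial factors as (x + 2)^4. The minimal polynomial is ∏(x - λ)^{k_λ} where k_λ is the size of the largest Jordan block at λ.

For λ = -2: rank(A + 2I) = 1, and the largest Jordan block has size 2 (the smallest k with rank((A + 2I)^k) = rank((A + 2I)^(k+1))).

So m_A(x) = (x + 2)^2.

m_A(x) = (x + 2)^2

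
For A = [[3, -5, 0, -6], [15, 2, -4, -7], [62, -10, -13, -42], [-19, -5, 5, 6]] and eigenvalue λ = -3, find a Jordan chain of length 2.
We seek v_1 ∈ ker((A + 3I)^2) \ ker(A + 3I), then set v_{i+1} = (A + 3I) v_i.

One such chain is v_1 = [[0, 1, 3, -1]]^T, v_2 = [[1, 0, 2, 1]]^T. Check: (A + 3I) v_2 = [[0, 0, 0, 0]]^T = 0.

v_1 = [[0, 1, 3, -1]]^T, v_2 = [[1, 0, 2, 1]]^T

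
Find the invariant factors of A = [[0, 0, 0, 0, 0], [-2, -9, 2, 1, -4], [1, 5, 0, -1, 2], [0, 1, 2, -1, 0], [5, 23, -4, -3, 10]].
x, x^2, x^2

The Jordan structure of A has elementary divisors x^2, x^2, x. Arranging the block sizes at each eigenvalue in decreasing order and taking row products gives the invariant factors.

Invariant factors (smallest first, each dividing the next): x, x^2, x^2.

Check: the last factor x^2 is the minimal polynomial, and the product x^5 is the characteristic polynomial.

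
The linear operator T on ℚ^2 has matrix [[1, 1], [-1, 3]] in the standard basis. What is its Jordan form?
J = [[2, 1], [0, 2]]

The characteristic polynomial is det(xI - A) = (x - 2)^2, so the eigenvalues are 2 (algebraic multiplicity 2).

For λ = 2: rank(A - 2I) = 1, rank((A - 2I)^2) = 0. The eigenspace has dimension 2 - 1 = 1, so there is 1 Jordan block; the rank sequence gives block sizes [2].

Assembling the blocks gives the Jordan form J above.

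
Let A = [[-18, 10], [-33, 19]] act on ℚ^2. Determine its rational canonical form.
The invariant factors of A (the non-unit diagonal entries of the Smith normal form of xI - A over ℚ[x]) are (x - 4)(x + 3), each dividing the next. The characteristic polynomial is their product, (x - 4)(x + 3).

The rational canonical form is the block-diagonal matrix of companion matrices C(f_i):
R = [[0, 12], [1, 1]].

R = [[0, 12], [1, 1]]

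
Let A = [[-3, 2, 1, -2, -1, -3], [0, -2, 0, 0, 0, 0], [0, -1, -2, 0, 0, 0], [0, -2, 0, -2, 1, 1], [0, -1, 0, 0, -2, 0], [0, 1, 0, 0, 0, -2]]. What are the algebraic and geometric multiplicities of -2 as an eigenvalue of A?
The characteristic polynomial is (x + 2)^5(x + 3), so the factor x + 2 appears with exponent 5: the algebraic multiplicity is 5.

rank(A + 2I) = 3, so the eigenspace has dimension 6 - 3 = 3: the geometric multiplicity is 3.

Since 3 < 5, A is not diagonalizable.

algebraic multiplicity 5, geometric multiplicity 3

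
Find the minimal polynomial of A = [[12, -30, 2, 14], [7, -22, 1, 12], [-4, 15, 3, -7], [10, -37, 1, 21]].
m_A(x) = (x - 4)(x - 3)^2

The characteristic polynomial factors as (x - 4)^2(x - 3)^2. The minimal polynomial is ∏(x - λ)^{k_λ} where k_λ is the size of the largest Jordan block at λ.

For λ = 3: rank(A - 3I) = 3, and the largest Jordan block has size 2 (the smallest k with rank((A - 3I)^k) = rank((A - 3I)^(k+1))).
For λ = 4: rank(A - 4I) = 2, and the largest Jordan block has size 1 (the smallest k with rank((A - 4I)^k) = rank((A - 4I)^(k+1))).

So m_A(x) = (x - 4)(x - 3)^2.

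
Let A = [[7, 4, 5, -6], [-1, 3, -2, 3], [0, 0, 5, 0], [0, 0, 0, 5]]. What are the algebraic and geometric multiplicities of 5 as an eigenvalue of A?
The characteristic polynomial is (x - 5)^4, so the factor x - 5 appears with exponent 4: the algebraic multiplicity is 4.

rank(A - 5I) = 2, so the eigenspace has dimension 4 - 2 = 2: the geometric multiplicity is 2.

Since 2 < 4, A is not diagonalizable.

algebraic multiplicity 4, geometric multiplicity 2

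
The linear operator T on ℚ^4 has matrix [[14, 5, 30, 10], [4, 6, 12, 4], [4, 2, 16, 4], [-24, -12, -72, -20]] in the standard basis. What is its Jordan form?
The characteristic polynomial is det(xI - A) = (x - 4)^4, so the eigenvalues are 4 (algebraic multiplicity 4).

For λ = 4: rank(A - 4I) = 1, rank((A - 4I)^2) = 0. The eigenspace has dimension 4 - 1 = 3, so there are 3 Jordan blocks; the rank sequence gives block sizes [2, 1, 1].

Assembling the blocks gives the Jordan form J above.

J = [[4, 1, 0, 0], [0, 4, 0, 0], [0, 0, 4, 0], [0, 0, 0, 4]]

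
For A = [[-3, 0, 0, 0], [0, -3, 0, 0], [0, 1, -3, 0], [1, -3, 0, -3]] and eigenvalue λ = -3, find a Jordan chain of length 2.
v_1 = [[2, 1, -1, 0]]^T, v_2 = [[0, 0, 1, -1]]^T

We seek v_1 ∈ ker((A + 3I)^2) \ ker(A + 3I), then set v_{i+1} = (A + 3I) v_i.

One such chain is v_1 = [[2, 1, -1, 0]]^T, v_2 = [[0, 0, 1, -1]]^T. Check: (A + 3I) v_2 = [[0, 0, 0, 0]]^T = 0.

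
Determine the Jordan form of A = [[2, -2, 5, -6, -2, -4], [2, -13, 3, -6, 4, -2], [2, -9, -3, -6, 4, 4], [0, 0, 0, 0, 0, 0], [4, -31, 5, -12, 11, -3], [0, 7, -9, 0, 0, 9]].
J = [[0, 1, 0, 0, 0, 0], [0, 0, 1, 0, 0, 0], [0, 0, 0, 0, 0, 0], [0, 0, 0, 0, 0, 0], [0, 0, 0, 0, 3, 1], [0, 0, 0, 0, 0, 3]]

The characteristic polynomial is det(xI - A) = x^4(x - 3)^2, so the eigenvalues are 0 (algebraic multiplicity 4), 3 (algebraic multiplicity 2).

For λ = 0: rank(A) = 4, rank(A^2) = 3, rank(A^3) = 2. The eigenspace has dimension 6 - 4 = 2, so there are 2 Jordan blocks; the rank sequence gives block sizes [3, 1].

For λ = 3: rank(A - 3I) = 5, rank((A - 3I)^2) = 4. The eigenspace has dimension 6 - 5 = 1, so there is 1 Jordan block; the rank sequence gives block sizes [2].

Assembling the blocks gives the Jordan form J above.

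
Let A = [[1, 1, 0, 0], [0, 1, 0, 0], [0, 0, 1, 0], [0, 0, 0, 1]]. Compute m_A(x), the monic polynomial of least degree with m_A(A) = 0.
The characteristic polynomial factors as (x - 1)^4. The minimal polynomial is ∏(x - λ)^{k_λ} where k_λ is the size of the largest Jordan block at λ.

For λ = 1: rank(A - I) = 1, and the largest Jordan block has size 2 (the smallest k with rank((A - I)^k) = rank((A - I)^(k+1))).

So m_A(x) = (x - 1)^2.

m_A(x) = (x - 1)^2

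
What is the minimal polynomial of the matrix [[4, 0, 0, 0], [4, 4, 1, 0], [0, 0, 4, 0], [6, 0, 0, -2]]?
m_A(x) = (x - 4)^2(x + 2)

The characteristic polynomial factors as (x - 4)^3(x + 2). The minimal polynomial is ∏(x - λ)^{k_λ} where k_λ is the size of the largest Jordan block at λ.

For λ = -2: rank(A + 2I) = 3, and the largest Jordan block has size 1 (the smallest k with rank((A + 2I)^k) = rank((A + 2I)^(k+1))).
For λ = 4: rank(A - 4I) = 2, and the largest Jordan block has size 2 (the smallest k with rank((A - 4I)^k) = rank((A - 4I)^(k+1))).

So m_A(x) = (x - 4)^2(x + 2).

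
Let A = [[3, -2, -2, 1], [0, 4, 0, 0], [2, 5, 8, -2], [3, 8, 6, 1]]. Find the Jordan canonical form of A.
J = [[4, 1, 0, 0], [0, 4, 0, 0], [0, 0, 4, 1], [0, 0, 0, 4]]

The characteristic polynomial is det(xI - A) = (x - 4)^4, so the eigenvalues are 4 (algebraic multiplicity 4).

For λ = 4: rank(A - 4I) = 2, rank((A - 4I)^2) = 0. The eigenspace has dimension 4 - 2 = 2, so there are 2 Jordan blocks; the rank sequence gives block sizes [2, 2].

Assembling the blocks gives the Jordan form J above.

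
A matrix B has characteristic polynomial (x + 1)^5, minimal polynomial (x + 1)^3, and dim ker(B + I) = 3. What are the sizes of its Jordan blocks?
λ = -1: algebraic multiplicity 5 (exponent in χ_B), largest block size 3 (exponent in m_B), 3 blocks (geometric multiplicity). These force block sizes [3, 1, 1].

Jordan blocks: (-1, 3), (-1, 1), (-1, 1)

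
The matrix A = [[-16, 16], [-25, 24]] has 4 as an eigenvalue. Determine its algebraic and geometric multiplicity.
The characteristic polynomial is (x - 4)^2, so the factor x - 4 appears with exponent 2: the algebraic multiplicity is 2.

rank(A - 4I) = 1, so the eigenspace has dimension 2 - 1 = 1: the geometric multiplicity is 1.

Since 1 < 2, A is not diagonalizable.

algebraic multiplicity 2, geometric multiplicity 1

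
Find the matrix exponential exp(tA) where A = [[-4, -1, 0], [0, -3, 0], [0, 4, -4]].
e^{tA} = [[e^{-4*t}, (1 - e^{t})*e^{-4*t}, 0], [0, e^{-3*t}, 0], [0, (4*e^{t} - 4)*e^{-4*t}, e^{-4*t}]]

A has Jordan form J = [[-4, 0, 0], [0, -4, 0], [0, 0, -3]] with A = PJP^{-1}, so e^{tA} = P e^{tJ} P^{-1}.

For a Jordan block J_k(λ), e^{tJ_k(λ)} = e^{λt} · (I + tN + t^2 N^2/2! + ... + t^{k-1} N^{k-1}/(k-1)!) where N is the nilpotent superdiagonal part.

Assembling the blocks and conjugating back gives the entries of e^{tA} as shown above.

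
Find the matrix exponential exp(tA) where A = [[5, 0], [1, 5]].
A has Jordan form J = [[5, 1], [0, 5]] with A = PJP^{-1}, so e^{tA} = P e^{tJ} P^{-1}.

For a Jordan block J_k(λ), e^{tJ_k(λ)} = e^{λt} · (I + tN + t^2 N^2/2! + ... + t^{k-1} N^{k-1}/(k-1)!) where N is the nilpotent superdiagonal part.

Assembling the blocks and conjugating back gives the entries of e^{tA} as shown above.

e^{tA} = [[e^{5*t}, 0], [t*e^{5*t}, e^{5*t}]]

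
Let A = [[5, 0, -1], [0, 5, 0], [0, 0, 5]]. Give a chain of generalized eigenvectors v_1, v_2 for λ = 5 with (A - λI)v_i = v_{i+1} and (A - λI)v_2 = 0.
We seek v_1 ∈ ker((A - 5I)^2) \ ker(A - 5I), then set v_{i+1} = (A - 5I) v_i.

One such chain is v_1 = [[2, 1, -1]]^T, v_2 = [[1, 0, 0]]^T. Check: (A - 5I) v_2 = [[0, 0, 0]]^T = 0.

v_1 = [[2, 1, -1]]^T, v_2 = [[1, 0, 0]]^T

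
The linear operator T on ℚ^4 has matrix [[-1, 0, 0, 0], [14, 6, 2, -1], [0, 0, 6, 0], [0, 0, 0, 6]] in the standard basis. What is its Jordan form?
The characteristic polynomial is det(xI - A) = (x - 6)^3(x + 1), so the eigenvalues are -1 (algebraic multiplicity 1), 6 (algebraic multiplicity 3).

For λ = -1: algebraic multiplicity 1 gives one 1×1 block.

For λ = 6: rank(A - 6I) = 2, rank((A - 6I)^2) = 1. The eigenspace has dimension 4 - 2 = 2, so there are 2 Jordan blocks; the rank sequence gives block sizes [2, 1].

Assembling the blocks gives the Jordan form J above.

J = [[-1, 0, 0, 0], [0, 6, 1, 0], [0, 0, 6, 0], [0, 0, 0, 6]]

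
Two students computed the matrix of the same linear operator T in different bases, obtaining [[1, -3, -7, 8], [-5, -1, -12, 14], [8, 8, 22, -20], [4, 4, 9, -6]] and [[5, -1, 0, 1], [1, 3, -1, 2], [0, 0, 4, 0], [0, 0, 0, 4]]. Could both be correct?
Two matrices over a field are similar if and only if they have the same invariant factors.

Both A and B have characteristic polynomial (x - 4)^4 and minimal polynomial (x - 4)^3. Computing further, both have invariant factors x - 4, (x - 4)^3. Hence A and B are similar.

Yes.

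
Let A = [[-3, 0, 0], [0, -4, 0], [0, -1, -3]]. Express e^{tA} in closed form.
A has Jordan form J = [[-4, 0, 0], [0, -3, 0], [0, 0, -3]] with A = PJP^{-1}, so e^{tA} = P e^{tJ} P^{-1}.

For a Jordan block J_k(λ), e^{tJ_k(λ)} = e^{λt} · (I + tN + t^2 N^2/2! + ... + t^{k-1} N^{k-1}/(k-1)!) where N is the nilpotent superdiagonal part.

Assembling the blocks and conjugating back gives the entries of e^{tA} as shown above.

e^{tA} = [[e^{-3*t}, 0, 0], [0, e^{-4*t}, 0], [0, (1 - e^{t})*e^{-4*t}, e^{-3*t}]]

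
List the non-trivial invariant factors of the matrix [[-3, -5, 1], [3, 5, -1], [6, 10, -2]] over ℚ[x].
The Jordan structure of A has elementary divisors x^2, x. Arranging the block sizes at each eigenvalue in decreasing order and taking row products gives the invariant factors.

Invariant factors (smallest first, each dividing the next): x, x^2.

Check: the last factor x^2 is the minimal polynomial, and the product x^3 is the characteristic polynomial.

x, x^2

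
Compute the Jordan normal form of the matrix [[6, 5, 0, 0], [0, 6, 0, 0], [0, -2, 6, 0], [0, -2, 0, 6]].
The characteristic polynomial is det(xI - A) = (x - 6)^4, so the eigenvalues are 6 (algebraic multiplicity 4).

For λ = 6: rank(A - 6I) = 1, rank((A - 6I)^2) = 0. The eigenspace has dimension 4 - 1 = 3, so there are 3 Jordan blocks; the rank sequence gives block sizes [2, 1, 1].

Assembling the blocks gives the Jordan form J above.

J = [[6, 1, 0, 0], [0, 6, 0, 0], [0, 0, 6, 0], [0, 0, 0, 6]]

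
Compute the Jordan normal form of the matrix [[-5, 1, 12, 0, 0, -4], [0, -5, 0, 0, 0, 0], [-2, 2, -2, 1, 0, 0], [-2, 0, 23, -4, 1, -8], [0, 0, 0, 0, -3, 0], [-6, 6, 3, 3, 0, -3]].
The characteristic polynomial is det(xI - A) = (x + 3)^4(x + 5)^2, so the eigenvalues are -5 (algebraic multiplicity 2), -3 (algebraic multiplicity 4).

For λ = -5: rank(A + 5I) = 5, rank((A + 5I)^2) = 4. The eigenspace has dimension 6 - 5 = 1, so there is 1 Jordan block; the rank sequence gives block sizes [2].

For λ = -3: rank(A + 3I) = 4, rank((A + 3I)^2) = 3, rank((A + 3I)^3) = 2. The eigenspace has dimension 6 - 4 = 2, so there are 2 Jordan blocks; the rank sequence gives block sizes [3, 1].

Assembling the blocks gives the Jordan form J above.

J = [[-5, 1, 0, 0, 0, 0], [0, -5, 0, 0, 0, 0], [0, 0, -3, 1, 0, 0], [0, 0, 0, -3, 1, 0], [0, 0, 0, 0, -3, 0], [0, 0, 0, 0, 0, -3]]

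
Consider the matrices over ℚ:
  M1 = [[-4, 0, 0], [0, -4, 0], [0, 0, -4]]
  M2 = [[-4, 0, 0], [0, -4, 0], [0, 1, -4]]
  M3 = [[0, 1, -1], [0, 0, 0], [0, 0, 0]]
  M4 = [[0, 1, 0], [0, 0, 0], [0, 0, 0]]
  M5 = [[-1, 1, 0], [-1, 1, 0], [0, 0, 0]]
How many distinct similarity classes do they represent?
Characteristic polynomials: χ_{M1} = (x + 4)^3, χ_{M2} = (x + 4)^3, χ_{M3} = x^3, χ_{M4} = x^3, χ_{M5} = x^3.

{M1}: invariant factors x + 4, x + 4, x + 4.

{M2}: invariant factors x + 4, (x + 4)^2.

{M3, M4, M5}: invariant factors x, x^2.

Matrices are similar if and only if their invariant-factor lists agree; the partition into similarity classes is {M1}, {M2}, {M3, M4, M5}.

3 classes: {M1}, {M2}, {M3, M4, M5}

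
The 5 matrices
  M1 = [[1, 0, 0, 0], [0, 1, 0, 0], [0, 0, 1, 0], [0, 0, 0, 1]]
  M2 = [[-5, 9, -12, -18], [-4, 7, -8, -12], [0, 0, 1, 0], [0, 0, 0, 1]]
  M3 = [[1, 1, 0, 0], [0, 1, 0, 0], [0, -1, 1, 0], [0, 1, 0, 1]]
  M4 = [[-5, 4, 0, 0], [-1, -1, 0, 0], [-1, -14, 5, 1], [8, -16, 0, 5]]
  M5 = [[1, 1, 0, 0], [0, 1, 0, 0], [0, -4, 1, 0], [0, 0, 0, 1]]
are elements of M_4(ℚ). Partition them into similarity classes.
3 classes: {M1}, {M2, M3, M5}, {M4}

Characteristic polynomials: χ_{M1} = (x - 1)^4, χ_{M2} = (x - 1)^4, χ_{M3} = (x - 1)^4, χ_{M4} = (x - 5)^2(x + 3)^2, χ_{M5} = (x - 1)^4.

{M1}: invariant factors x - 1, x - 1, x - 1, x - 1.

{M2, M3, M5}: invariant factors x - 1, x - 1, (x - 1)^2.

{M4}: invariant factors (x - 5)^2(x + 3)^2.

Matrices are similar if and only if their invariant-factor lists agree; the partition into similarity classes is {M1}, {M2, M3, M5}, {M4}.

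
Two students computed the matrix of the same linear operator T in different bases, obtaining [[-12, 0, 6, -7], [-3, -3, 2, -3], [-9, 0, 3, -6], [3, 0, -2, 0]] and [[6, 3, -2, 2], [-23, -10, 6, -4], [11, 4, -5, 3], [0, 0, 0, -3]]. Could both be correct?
Two matrices over a field are similar if and only if they have the same invariant factors.

Both A and B have characteristic polynomial (x + 3)^4 and minimal polynomial (x + 3)^3. Computing further, both have invariant factors x + 3, (x + 3)^3. Hence A and B are similar.

Yes.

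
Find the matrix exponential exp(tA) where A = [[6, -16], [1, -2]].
A has Jordan form J = [[2, 1], [0, 2]] with A = PJP^{-1}, so e^{tA} = P e^{tJ} P^{-1}.

For a Jordan block J_k(λ), e^{tJ_k(λ)} = e^{λt} · (I + tN + t^2 N^2/2! + ... + t^{k-1} N^{k-1}/(k-1)!) where N is the nilpotent superdiagonal part.

Assembling the blocks and conjugating back gives the entries of e^{tA} as shown above.

e^{tA} = [[(4*t + 1)*e^{2*t}, -16*t*e^{2*t}], [t*e^{2*t}, (1 - 4*t)*e^{2*t}]]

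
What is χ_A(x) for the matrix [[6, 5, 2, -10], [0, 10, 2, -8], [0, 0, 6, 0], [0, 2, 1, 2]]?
χ_A(x) = (x - 6)^4

xI - A = [[x - 6, -5, -2, 10], [0, x - 10, -2, 8], [0, 0, x - 6, 0], [0, -2, -1, x - 2]].

Expanding det(xI - A) along the first row:
det(xI - A) = + (x - 6)·det([[x - 10, -2, 8], [0, x - 6, 0], [-2, -1, x - 2]]) - (-5)·det([[0, -2, 8], [0, x - 6, 0], [0, -1, x - 2]]) + (-2)·det([[0, x - 10, 8], [0, 0, 0], [0, -2, x - 2]]) - (10)·det([[0, x - 10, -2], [0, 0, x - 6], [0, -2, -1]]).

Evaluating gives χ_A(x) = x^4 - 24x^3 + 216x^2 - 864x + 1296 = (x - 6)^4.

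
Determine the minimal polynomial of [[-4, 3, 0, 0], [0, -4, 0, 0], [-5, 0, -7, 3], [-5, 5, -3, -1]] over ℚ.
The characteristic polynomial factors as (x + 4)^4. The minimal polynomial is ∏(x - λ)^{k_λ} where k_λ is the size of the largest Jordan block at λ.

For λ = -4: rank(A + 4I) = 2, and the largest Jordan block has size 2 (the smallest k with rank((A + 4I)^k) = rank((A + 4I)^(k+1))).

So m_A(x) = (x + 4)^2.

m_A(x) = (x + 4)^2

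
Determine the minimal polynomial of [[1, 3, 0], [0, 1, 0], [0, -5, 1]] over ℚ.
m_A(x) = (x - 1)^2

The characteristic polynomial factors as (x - 1)^3. The minimal polynomial is ∏(x - λ)^{k_λ} where k_λ is the size of the largest Jordan block at λ.

For λ = 1: rank(A - I) = 1, and the largest Jordan block has size 2 (the smallest k with rank((A - I)^k) = rank((A - I)^(k+1))).

So m_A(x) = (x - 1)^2.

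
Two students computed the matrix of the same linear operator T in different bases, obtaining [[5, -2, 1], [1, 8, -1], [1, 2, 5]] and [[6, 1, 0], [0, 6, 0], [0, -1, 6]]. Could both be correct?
Two matrices over a field are similar if and only if they have the same invariant factors.

Both A and B have characteristic polynomial (x - 6)^3 and minimal polynomial (x - 6)^2. Computing further, both have invariant factors x - 6, (x - 6)^2. Hence A and B are similar.

Yes.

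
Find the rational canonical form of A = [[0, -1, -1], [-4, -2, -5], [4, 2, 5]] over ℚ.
The invariant factors of A (the non-unit diagonal entries of the Smith normal form of xI - A over ℚ[x]) are x^2(x - 3), each dividing the next. The characteristic polynomial is their product, x^2(x - 3).

The rational canonical form is the block-diagonal matrix of companion matrices C(f_i):
R = [[0, 0, 0], [1, 0, 0], [0, 1, 3]].

R = [[0, 0, 0], [1, 0, 0], [0, 1, 3]]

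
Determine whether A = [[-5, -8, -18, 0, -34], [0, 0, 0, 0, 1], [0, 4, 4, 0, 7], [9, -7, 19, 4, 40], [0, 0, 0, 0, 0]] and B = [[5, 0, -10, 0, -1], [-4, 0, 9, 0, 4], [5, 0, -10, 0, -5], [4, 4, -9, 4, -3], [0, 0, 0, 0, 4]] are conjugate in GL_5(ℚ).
Yes.

Two matrices over a field are similar if and only if they have the same invariant factors.

Both A and B have characteristic polynomial x^2(x - 4)^2(x + 5) and minimal polynomial x^2(x - 4)^2(x + 5). Computing further, both have invariant factors x^2(x - 4)^2(x + 5). Hence A and B are similar.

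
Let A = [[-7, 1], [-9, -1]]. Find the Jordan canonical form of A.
The characteristic polynomial is det(xI - A) = (x + 4)^2, so the eigenvalues are -4 (algebraic multiplicity 2).

For λ = -4: rank(A + 4I) = 1, rank((A + 4I)^2) = 0. The eigenspace has dimension 2 - 1 = 1, so there is 1 Jordan block; the rank sequence gives block sizes [2].

Assembling the blocks gives the Jordan form J above.

J = [[-4, 1], [0, -4]]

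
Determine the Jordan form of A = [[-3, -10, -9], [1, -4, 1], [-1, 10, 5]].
J = [[-4, 1, 0], [0, -4, 0], [0, 0, 6]]

The characteristic polynomial is det(xI - A) = (x - 6)(x + 4)^2, so the eigenvalues are -4 (algebraic multiplicity 2), 6 (algebraic multiplicity 1).

For λ = -4: rank(A + 4I) = 2, rank((A + 4I)^2) = 1. The eigenspace has dimension 3 - 2 = 1, so there is 1 Jordan block; the rank sequence gives block sizes [2].

For λ = 6: algebraic multiplicity 1 gives one 1×1 block.

Assembling the blocks gives the Jordan form J above.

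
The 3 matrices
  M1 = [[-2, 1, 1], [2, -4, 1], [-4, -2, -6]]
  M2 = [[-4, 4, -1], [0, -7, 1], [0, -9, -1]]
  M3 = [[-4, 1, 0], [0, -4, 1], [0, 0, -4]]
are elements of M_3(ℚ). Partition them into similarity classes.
Characteristic polynomials: χ_{M1} = (x + 4)^3, χ_{M2} = (x + 4)^3, χ_{M3} = (x + 4)^3.

{M1, M2, M3}: invariant factors (x + 4)^3.

Matrices are similar if and only if their invariant-factor lists agree; the partition into similarity classes is {M1, M2, M3}.

1 class: {M1, M2, M3}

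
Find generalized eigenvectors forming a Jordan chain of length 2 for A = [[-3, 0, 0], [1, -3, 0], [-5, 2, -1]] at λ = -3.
We seek v_1 ∈ ker((A + 3I)^2) \ ker(A + 3I), then set v_{i+1} = (A + 3I) v_i.

One such chain is v_1 = [[1, 1, 1]]^T, v_2 = [[0, 1, -1]]^T. Check: (A + 3I) v_2 = [[0, 0, 0]]^T = 0.

v_1 = [[1, 1, 1]]^T, v_2 = [[0, 1, -1]]^T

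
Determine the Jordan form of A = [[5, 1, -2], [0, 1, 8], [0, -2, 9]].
J = [[5, 1, 0], [0, 5, 0], [0, 0, 5]]

The characteristic polynomial is det(xI - A) = (x - 5)^3, so the eigenvalues are 5 (algebraic multiplicity 3).

For λ = 5: rank(A - 5I) = 1, rank((A - 5I)^2) = 0. The eigenspace has dimension 3 - 1 = 2, so there are 2 Jordan blocks; the rank sequence gives block sizes [2, 1].

Assembling the blocks gives the Jordan form J above.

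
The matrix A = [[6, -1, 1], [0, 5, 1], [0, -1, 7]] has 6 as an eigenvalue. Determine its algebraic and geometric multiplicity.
The characteristic polynomial is (x - 6)^3, so the factor x - 6 appears with exponent 3: the algebraic multiplicity is 3.

rank(A - 6I) = 1, so the eigenspace has dimension 3 - 1 = 2: the geometric multiplicity is 2.

Since 2 < 3, A is not diagonalizable.

algebraic multiplicity 3, geometric multiplicity 2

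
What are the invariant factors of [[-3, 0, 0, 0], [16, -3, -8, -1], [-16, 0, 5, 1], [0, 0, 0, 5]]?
x + 3, (x - 5)^2(x + 3)

The Jordan structure of A has elementary divisors (x + 3), (x + 3), (x - 5)^2. Arranging the block sizes at each eigenvalue in decreasing order and taking row products gives the invariant factors.

Invariant factors (smallest first, each dividing the next): x + 3, (x - 5)^2(x + 3).

Check: the last factor (x - 5)^2(x + 3) is the minimal polynomial, and the product (x - 5)^2(x + 3)^2 is the characteristic polynomial.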